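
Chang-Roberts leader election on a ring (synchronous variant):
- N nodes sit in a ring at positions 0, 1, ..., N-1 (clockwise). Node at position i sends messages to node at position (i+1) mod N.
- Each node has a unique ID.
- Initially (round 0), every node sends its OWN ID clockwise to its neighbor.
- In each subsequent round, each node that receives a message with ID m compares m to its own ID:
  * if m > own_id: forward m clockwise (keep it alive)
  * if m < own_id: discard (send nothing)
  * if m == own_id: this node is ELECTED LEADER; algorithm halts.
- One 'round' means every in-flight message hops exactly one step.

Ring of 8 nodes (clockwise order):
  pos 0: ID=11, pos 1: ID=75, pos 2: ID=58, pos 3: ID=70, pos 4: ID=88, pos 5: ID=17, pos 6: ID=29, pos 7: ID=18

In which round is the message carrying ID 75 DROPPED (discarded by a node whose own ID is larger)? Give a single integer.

Answer: 3

Derivation:
Round 1: pos1(id75) recv 11: drop; pos2(id58) recv 75: fwd; pos3(id70) recv 58: drop; pos4(id88) recv 70: drop; pos5(id17) recv 88: fwd; pos6(id29) recv 17: drop; pos7(id18) recv 29: fwd; pos0(id11) recv 18: fwd
Round 2: pos3(id70) recv 75: fwd; pos6(id29) recv 88: fwd; pos0(id11) recv 29: fwd; pos1(id75) recv 18: drop
Round 3: pos4(id88) recv 75: drop; pos7(id18) recv 88: fwd; pos1(id75) recv 29: drop
Round 4: pos0(id11) recv 88: fwd
Round 5: pos1(id75) recv 88: fwd
Round 6: pos2(id58) recv 88: fwd
Round 7: pos3(id70) recv 88: fwd
Round 8: pos4(id88) recv 88: ELECTED
Message ID 75 originates at pos 1; dropped at pos 4 in round 3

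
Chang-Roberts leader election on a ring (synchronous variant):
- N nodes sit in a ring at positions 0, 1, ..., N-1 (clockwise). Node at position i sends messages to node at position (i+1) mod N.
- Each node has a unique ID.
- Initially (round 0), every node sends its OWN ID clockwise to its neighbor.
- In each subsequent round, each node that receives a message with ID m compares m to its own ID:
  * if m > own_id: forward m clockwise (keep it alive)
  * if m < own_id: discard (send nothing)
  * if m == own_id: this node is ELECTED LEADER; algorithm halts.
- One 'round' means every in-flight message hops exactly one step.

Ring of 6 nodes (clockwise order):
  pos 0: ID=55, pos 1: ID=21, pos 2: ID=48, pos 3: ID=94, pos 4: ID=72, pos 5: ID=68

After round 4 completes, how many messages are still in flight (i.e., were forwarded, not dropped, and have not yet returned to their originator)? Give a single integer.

Round 1: pos1(id21) recv 55: fwd; pos2(id48) recv 21: drop; pos3(id94) recv 48: drop; pos4(id72) recv 94: fwd; pos5(id68) recv 72: fwd; pos0(id55) recv 68: fwd
Round 2: pos2(id48) recv 55: fwd; pos5(id68) recv 94: fwd; pos0(id55) recv 72: fwd; pos1(id21) recv 68: fwd
Round 3: pos3(id94) recv 55: drop; pos0(id55) recv 94: fwd; pos1(id21) recv 72: fwd; pos2(id48) recv 68: fwd
Round 4: pos1(id21) recv 94: fwd; pos2(id48) recv 72: fwd; pos3(id94) recv 68: drop
After round 4: 2 messages still in flight

Answer: 2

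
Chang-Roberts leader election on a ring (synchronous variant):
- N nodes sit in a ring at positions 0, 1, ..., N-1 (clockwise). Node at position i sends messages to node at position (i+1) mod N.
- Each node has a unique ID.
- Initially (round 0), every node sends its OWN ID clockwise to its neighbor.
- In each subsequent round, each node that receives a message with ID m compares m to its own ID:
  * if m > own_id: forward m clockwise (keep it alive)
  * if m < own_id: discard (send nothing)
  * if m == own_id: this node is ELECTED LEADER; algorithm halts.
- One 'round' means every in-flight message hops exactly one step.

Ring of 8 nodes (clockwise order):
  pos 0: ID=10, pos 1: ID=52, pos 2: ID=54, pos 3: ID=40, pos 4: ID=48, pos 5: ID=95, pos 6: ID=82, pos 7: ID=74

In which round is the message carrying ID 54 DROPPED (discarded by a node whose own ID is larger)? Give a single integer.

Answer: 3

Derivation:
Round 1: pos1(id52) recv 10: drop; pos2(id54) recv 52: drop; pos3(id40) recv 54: fwd; pos4(id48) recv 40: drop; pos5(id95) recv 48: drop; pos6(id82) recv 95: fwd; pos7(id74) recv 82: fwd; pos0(id10) recv 74: fwd
Round 2: pos4(id48) recv 54: fwd; pos7(id74) recv 95: fwd; pos0(id10) recv 82: fwd; pos1(id52) recv 74: fwd
Round 3: pos5(id95) recv 54: drop; pos0(id10) recv 95: fwd; pos1(id52) recv 82: fwd; pos2(id54) recv 74: fwd
Round 4: pos1(id52) recv 95: fwd; pos2(id54) recv 82: fwd; pos3(id40) recv 74: fwd
Round 5: pos2(id54) recv 95: fwd; pos3(id40) recv 82: fwd; pos4(id48) recv 74: fwd
Round 6: pos3(id40) recv 95: fwd; pos4(id48) recv 82: fwd; pos5(id95) recv 74: drop
Round 7: pos4(id48) recv 95: fwd; pos5(id95) recv 82: drop
Round 8: pos5(id95) recv 95: ELECTED
Message ID 54 originates at pos 2; dropped at pos 5 in round 3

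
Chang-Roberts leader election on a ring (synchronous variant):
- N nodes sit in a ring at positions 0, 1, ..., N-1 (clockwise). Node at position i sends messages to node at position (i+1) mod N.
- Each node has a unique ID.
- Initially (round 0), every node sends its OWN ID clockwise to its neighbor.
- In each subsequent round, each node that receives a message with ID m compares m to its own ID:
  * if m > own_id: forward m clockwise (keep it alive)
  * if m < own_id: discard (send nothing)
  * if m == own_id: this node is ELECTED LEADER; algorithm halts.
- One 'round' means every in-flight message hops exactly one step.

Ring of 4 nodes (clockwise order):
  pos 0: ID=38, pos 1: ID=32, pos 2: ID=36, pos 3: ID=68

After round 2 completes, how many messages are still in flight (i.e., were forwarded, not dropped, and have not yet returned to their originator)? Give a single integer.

Round 1: pos1(id32) recv 38: fwd; pos2(id36) recv 32: drop; pos3(id68) recv 36: drop; pos0(id38) recv 68: fwd
Round 2: pos2(id36) recv 38: fwd; pos1(id32) recv 68: fwd
After round 2: 2 messages still in flight

Answer: 2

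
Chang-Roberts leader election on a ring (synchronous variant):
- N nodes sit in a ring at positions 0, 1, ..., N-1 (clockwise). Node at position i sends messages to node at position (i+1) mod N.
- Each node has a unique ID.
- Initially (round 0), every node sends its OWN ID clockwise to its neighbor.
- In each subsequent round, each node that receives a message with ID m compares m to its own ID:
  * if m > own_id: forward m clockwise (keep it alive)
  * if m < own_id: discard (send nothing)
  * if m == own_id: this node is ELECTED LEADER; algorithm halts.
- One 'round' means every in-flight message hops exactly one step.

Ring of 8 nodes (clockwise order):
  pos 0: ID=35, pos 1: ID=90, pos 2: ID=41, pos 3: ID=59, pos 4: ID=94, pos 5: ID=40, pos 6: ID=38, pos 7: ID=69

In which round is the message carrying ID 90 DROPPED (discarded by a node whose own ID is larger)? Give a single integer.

Answer: 3

Derivation:
Round 1: pos1(id90) recv 35: drop; pos2(id41) recv 90: fwd; pos3(id59) recv 41: drop; pos4(id94) recv 59: drop; pos5(id40) recv 94: fwd; pos6(id38) recv 40: fwd; pos7(id69) recv 38: drop; pos0(id35) recv 69: fwd
Round 2: pos3(id59) recv 90: fwd; pos6(id38) recv 94: fwd; pos7(id69) recv 40: drop; pos1(id90) recv 69: drop
Round 3: pos4(id94) recv 90: drop; pos7(id69) recv 94: fwd
Round 4: pos0(id35) recv 94: fwd
Round 5: pos1(id90) recv 94: fwd
Round 6: pos2(id41) recv 94: fwd
Round 7: pos3(id59) recv 94: fwd
Round 8: pos4(id94) recv 94: ELECTED
Message ID 90 originates at pos 1; dropped at pos 4 in round 3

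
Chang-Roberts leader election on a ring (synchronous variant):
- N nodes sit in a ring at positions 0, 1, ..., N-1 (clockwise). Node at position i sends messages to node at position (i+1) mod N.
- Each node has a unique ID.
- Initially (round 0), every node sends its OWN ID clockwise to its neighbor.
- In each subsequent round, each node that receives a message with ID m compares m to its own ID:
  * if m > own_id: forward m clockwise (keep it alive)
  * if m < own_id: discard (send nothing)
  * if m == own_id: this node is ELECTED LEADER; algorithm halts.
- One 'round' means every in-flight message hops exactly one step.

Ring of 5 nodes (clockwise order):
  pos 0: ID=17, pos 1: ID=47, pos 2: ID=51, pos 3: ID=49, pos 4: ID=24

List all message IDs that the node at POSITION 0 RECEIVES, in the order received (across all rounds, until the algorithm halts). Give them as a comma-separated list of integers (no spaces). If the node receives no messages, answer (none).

Answer: 24,49,51

Derivation:
Round 1: pos1(id47) recv 17: drop; pos2(id51) recv 47: drop; pos3(id49) recv 51: fwd; pos4(id24) recv 49: fwd; pos0(id17) recv 24: fwd
Round 2: pos4(id24) recv 51: fwd; pos0(id17) recv 49: fwd; pos1(id47) recv 24: drop
Round 3: pos0(id17) recv 51: fwd; pos1(id47) recv 49: fwd
Round 4: pos1(id47) recv 51: fwd; pos2(id51) recv 49: drop
Round 5: pos2(id51) recv 51: ELECTED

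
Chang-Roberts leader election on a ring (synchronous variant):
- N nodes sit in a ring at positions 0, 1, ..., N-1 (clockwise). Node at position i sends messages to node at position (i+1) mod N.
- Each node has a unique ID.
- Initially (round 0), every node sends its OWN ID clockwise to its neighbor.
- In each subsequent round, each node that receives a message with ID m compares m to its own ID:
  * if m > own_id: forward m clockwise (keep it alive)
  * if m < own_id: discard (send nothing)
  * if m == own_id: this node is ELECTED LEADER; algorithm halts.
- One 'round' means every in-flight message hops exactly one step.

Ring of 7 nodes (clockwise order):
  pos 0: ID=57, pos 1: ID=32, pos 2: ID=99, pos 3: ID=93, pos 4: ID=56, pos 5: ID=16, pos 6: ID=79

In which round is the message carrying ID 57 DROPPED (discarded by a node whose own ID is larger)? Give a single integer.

Round 1: pos1(id32) recv 57: fwd; pos2(id99) recv 32: drop; pos3(id93) recv 99: fwd; pos4(id56) recv 93: fwd; pos5(id16) recv 56: fwd; pos6(id79) recv 16: drop; pos0(id57) recv 79: fwd
Round 2: pos2(id99) recv 57: drop; pos4(id56) recv 99: fwd; pos5(id16) recv 93: fwd; pos6(id79) recv 56: drop; pos1(id32) recv 79: fwd
Round 3: pos5(id16) recv 99: fwd; pos6(id79) recv 93: fwd; pos2(id99) recv 79: drop
Round 4: pos6(id79) recv 99: fwd; pos0(id57) recv 93: fwd
Round 5: pos0(id57) recv 99: fwd; pos1(id32) recv 93: fwd
Round 6: pos1(id32) recv 99: fwd; pos2(id99) recv 93: drop
Round 7: pos2(id99) recv 99: ELECTED
Message ID 57 originates at pos 0; dropped at pos 2 in round 2

Answer: 2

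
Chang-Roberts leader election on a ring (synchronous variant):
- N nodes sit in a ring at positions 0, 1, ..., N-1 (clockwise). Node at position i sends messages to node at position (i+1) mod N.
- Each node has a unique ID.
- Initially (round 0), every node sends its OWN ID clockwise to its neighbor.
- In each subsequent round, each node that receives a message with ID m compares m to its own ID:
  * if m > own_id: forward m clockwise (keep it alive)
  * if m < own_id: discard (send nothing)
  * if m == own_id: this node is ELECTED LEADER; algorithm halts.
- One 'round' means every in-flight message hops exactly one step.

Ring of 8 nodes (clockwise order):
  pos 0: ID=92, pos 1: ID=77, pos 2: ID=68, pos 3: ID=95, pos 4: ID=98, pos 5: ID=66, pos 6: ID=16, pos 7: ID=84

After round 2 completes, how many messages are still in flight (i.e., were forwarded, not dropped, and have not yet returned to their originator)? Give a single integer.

Round 1: pos1(id77) recv 92: fwd; pos2(id68) recv 77: fwd; pos3(id95) recv 68: drop; pos4(id98) recv 95: drop; pos5(id66) recv 98: fwd; pos6(id16) recv 66: fwd; pos7(id84) recv 16: drop; pos0(id92) recv 84: drop
Round 2: pos2(id68) recv 92: fwd; pos3(id95) recv 77: drop; pos6(id16) recv 98: fwd; pos7(id84) recv 66: drop
After round 2: 2 messages still in flight

Answer: 2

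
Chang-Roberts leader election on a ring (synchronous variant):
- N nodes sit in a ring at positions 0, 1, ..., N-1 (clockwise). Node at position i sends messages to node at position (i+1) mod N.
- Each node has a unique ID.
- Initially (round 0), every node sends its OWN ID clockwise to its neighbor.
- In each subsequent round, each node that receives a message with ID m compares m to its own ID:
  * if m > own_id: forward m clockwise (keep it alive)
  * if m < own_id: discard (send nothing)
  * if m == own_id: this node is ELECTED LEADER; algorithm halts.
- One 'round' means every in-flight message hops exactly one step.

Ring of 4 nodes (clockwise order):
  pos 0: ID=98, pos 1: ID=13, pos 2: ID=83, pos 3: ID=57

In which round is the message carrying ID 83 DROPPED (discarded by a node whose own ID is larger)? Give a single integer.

Answer: 2

Derivation:
Round 1: pos1(id13) recv 98: fwd; pos2(id83) recv 13: drop; pos3(id57) recv 83: fwd; pos0(id98) recv 57: drop
Round 2: pos2(id83) recv 98: fwd; pos0(id98) recv 83: drop
Round 3: pos3(id57) recv 98: fwd
Round 4: pos0(id98) recv 98: ELECTED
Message ID 83 originates at pos 2; dropped at pos 0 in round 2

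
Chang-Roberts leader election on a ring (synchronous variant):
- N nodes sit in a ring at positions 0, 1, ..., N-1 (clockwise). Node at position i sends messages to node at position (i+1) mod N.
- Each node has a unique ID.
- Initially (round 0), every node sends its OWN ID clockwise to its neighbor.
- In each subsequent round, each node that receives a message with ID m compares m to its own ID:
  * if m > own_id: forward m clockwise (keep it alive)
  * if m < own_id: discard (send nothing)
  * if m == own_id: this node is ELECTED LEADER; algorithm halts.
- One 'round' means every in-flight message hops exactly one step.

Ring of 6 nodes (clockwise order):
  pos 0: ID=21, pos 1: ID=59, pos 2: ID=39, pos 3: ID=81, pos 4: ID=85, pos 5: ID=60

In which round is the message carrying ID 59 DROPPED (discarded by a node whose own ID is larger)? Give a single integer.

Answer: 2

Derivation:
Round 1: pos1(id59) recv 21: drop; pos2(id39) recv 59: fwd; pos3(id81) recv 39: drop; pos4(id85) recv 81: drop; pos5(id60) recv 85: fwd; pos0(id21) recv 60: fwd
Round 2: pos3(id81) recv 59: drop; pos0(id21) recv 85: fwd; pos1(id59) recv 60: fwd
Round 3: pos1(id59) recv 85: fwd; pos2(id39) recv 60: fwd
Round 4: pos2(id39) recv 85: fwd; pos3(id81) recv 60: drop
Round 5: pos3(id81) recv 85: fwd
Round 6: pos4(id85) recv 85: ELECTED
Message ID 59 originates at pos 1; dropped at pos 3 in round 2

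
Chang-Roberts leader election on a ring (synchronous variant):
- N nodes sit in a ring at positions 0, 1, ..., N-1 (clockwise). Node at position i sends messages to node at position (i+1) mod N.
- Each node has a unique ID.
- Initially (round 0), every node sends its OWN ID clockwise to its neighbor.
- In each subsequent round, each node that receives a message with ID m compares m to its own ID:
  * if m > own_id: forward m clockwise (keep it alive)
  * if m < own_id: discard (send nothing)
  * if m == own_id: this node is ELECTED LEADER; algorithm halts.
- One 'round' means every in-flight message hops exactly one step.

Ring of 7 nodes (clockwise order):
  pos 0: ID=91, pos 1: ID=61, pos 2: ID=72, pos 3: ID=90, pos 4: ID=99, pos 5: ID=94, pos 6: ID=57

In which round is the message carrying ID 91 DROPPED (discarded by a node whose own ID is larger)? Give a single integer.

Round 1: pos1(id61) recv 91: fwd; pos2(id72) recv 61: drop; pos3(id90) recv 72: drop; pos4(id99) recv 90: drop; pos5(id94) recv 99: fwd; pos6(id57) recv 94: fwd; pos0(id91) recv 57: drop
Round 2: pos2(id72) recv 91: fwd; pos6(id57) recv 99: fwd; pos0(id91) recv 94: fwd
Round 3: pos3(id90) recv 91: fwd; pos0(id91) recv 99: fwd; pos1(id61) recv 94: fwd
Round 4: pos4(id99) recv 91: drop; pos1(id61) recv 99: fwd; pos2(id72) recv 94: fwd
Round 5: pos2(id72) recv 99: fwd; pos3(id90) recv 94: fwd
Round 6: pos3(id90) recv 99: fwd; pos4(id99) recv 94: drop
Round 7: pos4(id99) recv 99: ELECTED
Message ID 91 originates at pos 0; dropped at pos 4 in round 4

Answer: 4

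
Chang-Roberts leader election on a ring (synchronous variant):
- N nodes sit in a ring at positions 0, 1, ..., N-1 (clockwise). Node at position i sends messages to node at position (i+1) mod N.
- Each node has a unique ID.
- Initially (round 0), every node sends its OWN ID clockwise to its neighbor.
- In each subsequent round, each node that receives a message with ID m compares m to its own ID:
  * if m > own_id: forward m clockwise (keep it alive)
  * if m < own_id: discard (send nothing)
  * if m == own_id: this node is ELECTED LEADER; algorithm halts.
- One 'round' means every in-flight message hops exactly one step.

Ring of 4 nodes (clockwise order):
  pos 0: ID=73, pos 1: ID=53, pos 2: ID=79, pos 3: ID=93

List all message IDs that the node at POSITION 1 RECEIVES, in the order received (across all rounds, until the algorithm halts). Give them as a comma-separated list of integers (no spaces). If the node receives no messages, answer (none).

Answer: 73,93

Derivation:
Round 1: pos1(id53) recv 73: fwd; pos2(id79) recv 53: drop; pos3(id93) recv 79: drop; pos0(id73) recv 93: fwd
Round 2: pos2(id79) recv 73: drop; pos1(id53) recv 93: fwd
Round 3: pos2(id79) recv 93: fwd
Round 4: pos3(id93) recv 93: ELECTED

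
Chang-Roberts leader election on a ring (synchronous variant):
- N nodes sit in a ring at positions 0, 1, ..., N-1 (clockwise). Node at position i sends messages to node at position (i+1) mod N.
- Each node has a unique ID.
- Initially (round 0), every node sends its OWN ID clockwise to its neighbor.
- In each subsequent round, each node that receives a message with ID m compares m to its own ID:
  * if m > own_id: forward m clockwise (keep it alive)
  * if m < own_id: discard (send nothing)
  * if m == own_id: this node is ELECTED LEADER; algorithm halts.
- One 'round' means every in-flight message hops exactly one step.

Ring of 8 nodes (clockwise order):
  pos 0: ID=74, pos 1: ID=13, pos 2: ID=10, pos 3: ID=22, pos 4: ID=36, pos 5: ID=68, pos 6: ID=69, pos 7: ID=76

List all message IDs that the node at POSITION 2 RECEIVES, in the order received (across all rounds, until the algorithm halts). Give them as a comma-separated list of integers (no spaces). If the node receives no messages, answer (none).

Answer: 13,74,76

Derivation:
Round 1: pos1(id13) recv 74: fwd; pos2(id10) recv 13: fwd; pos3(id22) recv 10: drop; pos4(id36) recv 22: drop; pos5(id68) recv 36: drop; pos6(id69) recv 68: drop; pos7(id76) recv 69: drop; pos0(id74) recv 76: fwd
Round 2: pos2(id10) recv 74: fwd; pos3(id22) recv 13: drop; pos1(id13) recv 76: fwd
Round 3: pos3(id22) recv 74: fwd; pos2(id10) recv 76: fwd
Round 4: pos4(id36) recv 74: fwd; pos3(id22) recv 76: fwd
Round 5: pos5(id68) recv 74: fwd; pos4(id36) recv 76: fwd
Round 6: pos6(id69) recv 74: fwd; pos5(id68) recv 76: fwd
Round 7: pos7(id76) recv 74: drop; pos6(id69) recv 76: fwd
Round 8: pos7(id76) recv 76: ELECTED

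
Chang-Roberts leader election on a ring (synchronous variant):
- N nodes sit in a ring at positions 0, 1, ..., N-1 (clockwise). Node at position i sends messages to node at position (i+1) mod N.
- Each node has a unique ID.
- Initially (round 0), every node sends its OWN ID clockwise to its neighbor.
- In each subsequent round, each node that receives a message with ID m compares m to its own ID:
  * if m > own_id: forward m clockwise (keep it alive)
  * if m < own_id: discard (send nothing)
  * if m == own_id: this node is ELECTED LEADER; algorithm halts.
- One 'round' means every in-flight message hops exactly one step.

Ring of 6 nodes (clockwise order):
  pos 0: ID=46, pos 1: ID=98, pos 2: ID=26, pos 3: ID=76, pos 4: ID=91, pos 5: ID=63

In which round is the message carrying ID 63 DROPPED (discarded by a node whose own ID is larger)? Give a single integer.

Answer: 2

Derivation:
Round 1: pos1(id98) recv 46: drop; pos2(id26) recv 98: fwd; pos3(id76) recv 26: drop; pos4(id91) recv 76: drop; pos5(id63) recv 91: fwd; pos0(id46) recv 63: fwd
Round 2: pos3(id76) recv 98: fwd; pos0(id46) recv 91: fwd; pos1(id98) recv 63: drop
Round 3: pos4(id91) recv 98: fwd; pos1(id98) recv 91: drop
Round 4: pos5(id63) recv 98: fwd
Round 5: pos0(id46) recv 98: fwd
Round 6: pos1(id98) recv 98: ELECTED
Message ID 63 originates at pos 5; dropped at pos 1 in round 2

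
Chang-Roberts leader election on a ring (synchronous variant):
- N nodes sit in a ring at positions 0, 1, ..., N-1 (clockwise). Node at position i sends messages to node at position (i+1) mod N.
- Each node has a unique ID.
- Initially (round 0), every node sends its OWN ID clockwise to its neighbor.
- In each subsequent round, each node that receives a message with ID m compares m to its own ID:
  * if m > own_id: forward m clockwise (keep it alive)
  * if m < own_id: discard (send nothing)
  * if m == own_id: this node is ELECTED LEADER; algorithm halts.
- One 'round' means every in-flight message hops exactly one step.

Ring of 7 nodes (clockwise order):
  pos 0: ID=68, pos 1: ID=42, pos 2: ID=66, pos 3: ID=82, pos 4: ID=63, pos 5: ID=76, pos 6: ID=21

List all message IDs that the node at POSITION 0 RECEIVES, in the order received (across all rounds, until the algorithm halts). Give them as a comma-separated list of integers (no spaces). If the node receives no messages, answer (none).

Round 1: pos1(id42) recv 68: fwd; pos2(id66) recv 42: drop; pos3(id82) recv 66: drop; pos4(id63) recv 82: fwd; pos5(id76) recv 63: drop; pos6(id21) recv 76: fwd; pos0(id68) recv 21: drop
Round 2: pos2(id66) recv 68: fwd; pos5(id76) recv 82: fwd; pos0(id68) recv 76: fwd
Round 3: pos3(id82) recv 68: drop; pos6(id21) recv 82: fwd; pos1(id42) recv 76: fwd
Round 4: pos0(id68) recv 82: fwd; pos2(id66) recv 76: fwd
Round 5: pos1(id42) recv 82: fwd; pos3(id82) recv 76: drop
Round 6: pos2(id66) recv 82: fwd
Round 7: pos3(id82) recv 82: ELECTED

Answer: 21,76,82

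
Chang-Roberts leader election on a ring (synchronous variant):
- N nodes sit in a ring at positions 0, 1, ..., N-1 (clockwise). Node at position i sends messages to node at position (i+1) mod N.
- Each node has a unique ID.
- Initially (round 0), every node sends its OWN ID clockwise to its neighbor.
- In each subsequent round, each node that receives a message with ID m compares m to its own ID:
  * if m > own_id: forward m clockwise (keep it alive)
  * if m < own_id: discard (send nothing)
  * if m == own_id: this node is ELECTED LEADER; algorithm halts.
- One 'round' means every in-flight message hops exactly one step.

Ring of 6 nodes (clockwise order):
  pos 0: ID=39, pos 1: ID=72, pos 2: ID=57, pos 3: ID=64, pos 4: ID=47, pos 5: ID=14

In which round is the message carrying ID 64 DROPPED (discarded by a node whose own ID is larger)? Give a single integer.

Answer: 4

Derivation:
Round 1: pos1(id72) recv 39: drop; pos2(id57) recv 72: fwd; pos3(id64) recv 57: drop; pos4(id47) recv 64: fwd; pos5(id14) recv 47: fwd; pos0(id39) recv 14: drop
Round 2: pos3(id64) recv 72: fwd; pos5(id14) recv 64: fwd; pos0(id39) recv 47: fwd
Round 3: pos4(id47) recv 72: fwd; pos0(id39) recv 64: fwd; pos1(id72) recv 47: drop
Round 4: pos5(id14) recv 72: fwd; pos1(id72) recv 64: drop
Round 5: pos0(id39) recv 72: fwd
Round 6: pos1(id72) recv 72: ELECTED
Message ID 64 originates at pos 3; dropped at pos 1 in round 4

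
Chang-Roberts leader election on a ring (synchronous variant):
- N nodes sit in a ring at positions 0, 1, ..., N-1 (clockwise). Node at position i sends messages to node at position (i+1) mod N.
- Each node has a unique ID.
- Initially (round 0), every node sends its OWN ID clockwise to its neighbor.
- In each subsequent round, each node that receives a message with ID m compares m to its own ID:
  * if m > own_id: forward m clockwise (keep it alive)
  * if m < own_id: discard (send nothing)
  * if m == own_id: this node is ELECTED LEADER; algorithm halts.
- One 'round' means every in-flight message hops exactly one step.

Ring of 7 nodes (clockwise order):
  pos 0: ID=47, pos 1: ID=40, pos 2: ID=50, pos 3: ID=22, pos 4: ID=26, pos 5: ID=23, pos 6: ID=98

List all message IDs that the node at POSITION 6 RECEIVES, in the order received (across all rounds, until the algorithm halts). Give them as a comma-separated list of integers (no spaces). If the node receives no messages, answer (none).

Answer: 23,26,50,98

Derivation:
Round 1: pos1(id40) recv 47: fwd; pos2(id50) recv 40: drop; pos3(id22) recv 50: fwd; pos4(id26) recv 22: drop; pos5(id23) recv 26: fwd; pos6(id98) recv 23: drop; pos0(id47) recv 98: fwd
Round 2: pos2(id50) recv 47: drop; pos4(id26) recv 50: fwd; pos6(id98) recv 26: drop; pos1(id40) recv 98: fwd
Round 3: pos5(id23) recv 50: fwd; pos2(id50) recv 98: fwd
Round 4: pos6(id98) recv 50: drop; pos3(id22) recv 98: fwd
Round 5: pos4(id26) recv 98: fwd
Round 6: pos5(id23) recv 98: fwd
Round 7: pos6(id98) recv 98: ELECTED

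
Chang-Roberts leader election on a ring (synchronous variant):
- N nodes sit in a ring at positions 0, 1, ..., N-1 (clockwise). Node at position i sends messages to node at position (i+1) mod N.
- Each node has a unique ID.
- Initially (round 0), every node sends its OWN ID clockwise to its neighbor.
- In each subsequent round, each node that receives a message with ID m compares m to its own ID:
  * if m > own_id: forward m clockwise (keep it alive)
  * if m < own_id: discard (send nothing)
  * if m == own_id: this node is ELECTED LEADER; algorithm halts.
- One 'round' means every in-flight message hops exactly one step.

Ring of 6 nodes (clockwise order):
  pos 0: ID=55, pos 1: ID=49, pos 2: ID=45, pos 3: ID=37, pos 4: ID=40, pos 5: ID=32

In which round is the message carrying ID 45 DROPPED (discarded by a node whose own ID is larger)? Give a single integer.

Answer: 4

Derivation:
Round 1: pos1(id49) recv 55: fwd; pos2(id45) recv 49: fwd; pos3(id37) recv 45: fwd; pos4(id40) recv 37: drop; pos5(id32) recv 40: fwd; pos0(id55) recv 32: drop
Round 2: pos2(id45) recv 55: fwd; pos3(id37) recv 49: fwd; pos4(id40) recv 45: fwd; pos0(id55) recv 40: drop
Round 3: pos3(id37) recv 55: fwd; pos4(id40) recv 49: fwd; pos5(id32) recv 45: fwd
Round 4: pos4(id40) recv 55: fwd; pos5(id32) recv 49: fwd; pos0(id55) recv 45: drop
Round 5: pos5(id32) recv 55: fwd; pos0(id55) recv 49: drop
Round 6: pos0(id55) recv 55: ELECTED
Message ID 45 originates at pos 2; dropped at pos 0 in round 4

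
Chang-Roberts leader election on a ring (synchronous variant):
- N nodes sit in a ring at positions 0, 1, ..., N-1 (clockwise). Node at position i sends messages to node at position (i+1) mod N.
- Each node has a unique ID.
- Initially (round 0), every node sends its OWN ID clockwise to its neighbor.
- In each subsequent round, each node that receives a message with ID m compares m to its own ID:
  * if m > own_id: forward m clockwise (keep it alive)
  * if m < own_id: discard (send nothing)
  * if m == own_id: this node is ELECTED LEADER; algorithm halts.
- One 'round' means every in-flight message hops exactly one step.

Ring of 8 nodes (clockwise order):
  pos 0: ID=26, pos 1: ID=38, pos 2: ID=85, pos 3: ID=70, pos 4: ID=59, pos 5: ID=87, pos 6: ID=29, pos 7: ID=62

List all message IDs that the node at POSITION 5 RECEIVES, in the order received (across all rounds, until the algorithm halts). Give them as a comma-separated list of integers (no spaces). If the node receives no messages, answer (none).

Answer: 59,70,85,87

Derivation:
Round 1: pos1(id38) recv 26: drop; pos2(id85) recv 38: drop; pos3(id70) recv 85: fwd; pos4(id59) recv 70: fwd; pos5(id87) recv 59: drop; pos6(id29) recv 87: fwd; pos7(id62) recv 29: drop; pos0(id26) recv 62: fwd
Round 2: pos4(id59) recv 85: fwd; pos5(id87) recv 70: drop; pos7(id62) recv 87: fwd; pos1(id38) recv 62: fwd
Round 3: pos5(id87) recv 85: drop; pos0(id26) recv 87: fwd; pos2(id85) recv 62: drop
Round 4: pos1(id38) recv 87: fwd
Round 5: pos2(id85) recv 87: fwd
Round 6: pos3(id70) recv 87: fwd
Round 7: pos4(id59) recv 87: fwd
Round 8: pos5(id87) recv 87: ELECTED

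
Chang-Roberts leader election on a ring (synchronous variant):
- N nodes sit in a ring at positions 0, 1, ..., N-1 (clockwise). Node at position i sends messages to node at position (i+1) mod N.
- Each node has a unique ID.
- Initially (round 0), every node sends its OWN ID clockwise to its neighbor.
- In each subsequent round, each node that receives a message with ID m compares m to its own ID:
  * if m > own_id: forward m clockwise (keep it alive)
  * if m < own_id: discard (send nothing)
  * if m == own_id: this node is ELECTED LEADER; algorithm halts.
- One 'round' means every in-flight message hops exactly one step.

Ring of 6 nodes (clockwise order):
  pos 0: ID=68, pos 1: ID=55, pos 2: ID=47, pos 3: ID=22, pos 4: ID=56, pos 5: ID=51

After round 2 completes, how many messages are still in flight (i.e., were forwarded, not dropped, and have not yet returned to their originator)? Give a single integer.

Answer: 2

Derivation:
Round 1: pos1(id55) recv 68: fwd; pos2(id47) recv 55: fwd; pos3(id22) recv 47: fwd; pos4(id56) recv 22: drop; pos5(id51) recv 56: fwd; pos0(id68) recv 51: drop
Round 2: pos2(id47) recv 68: fwd; pos3(id22) recv 55: fwd; pos4(id56) recv 47: drop; pos0(id68) recv 56: drop
After round 2: 2 messages still in flight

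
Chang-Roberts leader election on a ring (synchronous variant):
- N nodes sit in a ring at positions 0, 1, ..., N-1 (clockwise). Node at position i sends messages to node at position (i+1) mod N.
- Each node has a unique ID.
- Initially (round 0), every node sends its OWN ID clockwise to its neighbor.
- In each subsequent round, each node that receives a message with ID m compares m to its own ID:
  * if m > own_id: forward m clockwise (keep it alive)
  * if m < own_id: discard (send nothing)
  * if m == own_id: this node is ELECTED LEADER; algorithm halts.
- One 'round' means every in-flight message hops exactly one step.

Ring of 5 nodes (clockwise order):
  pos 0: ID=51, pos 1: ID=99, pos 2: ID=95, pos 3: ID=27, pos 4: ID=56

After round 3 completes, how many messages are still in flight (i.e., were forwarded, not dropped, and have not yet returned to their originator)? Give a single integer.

Round 1: pos1(id99) recv 51: drop; pos2(id95) recv 99: fwd; pos3(id27) recv 95: fwd; pos4(id56) recv 27: drop; pos0(id51) recv 56: fwd
Round 2: pos3(id27) recv 99: fwd; pos4(id56) recv 95: fwd; pos1(id99) recv 56: drop
Round 3: pos4(id56) recv 99: fwd; pos0(id51) recv 95: fwd
After round 3: 2 messages still in flight

Answer: 2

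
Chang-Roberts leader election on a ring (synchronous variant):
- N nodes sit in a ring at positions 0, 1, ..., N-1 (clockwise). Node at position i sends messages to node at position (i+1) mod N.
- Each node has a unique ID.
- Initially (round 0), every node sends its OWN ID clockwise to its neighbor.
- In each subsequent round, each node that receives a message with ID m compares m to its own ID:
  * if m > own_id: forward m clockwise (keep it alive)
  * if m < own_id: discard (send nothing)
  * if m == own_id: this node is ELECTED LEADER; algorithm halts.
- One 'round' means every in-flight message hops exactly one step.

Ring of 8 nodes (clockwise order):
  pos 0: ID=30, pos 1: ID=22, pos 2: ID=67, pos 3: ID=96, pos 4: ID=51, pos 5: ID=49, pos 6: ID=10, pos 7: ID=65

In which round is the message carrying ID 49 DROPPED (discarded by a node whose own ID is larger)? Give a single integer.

Round 1: pos1(id22) recv 30: fwd; pos2(id67) recv 22: drop; pos3(id96) recv 67: drop; pos4(id51) recv 96: fwd; pos5(id49) recv 51: fwd; pos6(id10) recv 49: fwd; pos7(id65) recv 10: drop; pos0(id30) recv 65: fwd
Round 2: pos2(id67) recv 30: drop; pos5(id49) recv 96: fwd; pos6(id10) recv 51: fwd; pos7(id65) recv 49: drop; pos1(id22) recv 65: fwd
Round 3: pos6(id10) recv 96: fwd; pos7(id65) recv 51: drop; pos2(id67) recv 65: drop
Round 4: pos7(id65) recv 96: fwd
Round 5: pos0(id30) recv 96: fwd
Round 6: pos1(id22) recv 96: fwd
Round 7: pos2(id67) recv 96: fwd
Round 8: pos3(id96) recv 96: ELECTED
Message ID 49 originates at pos 5; dropped at pos 7 in round 2

Answer: 2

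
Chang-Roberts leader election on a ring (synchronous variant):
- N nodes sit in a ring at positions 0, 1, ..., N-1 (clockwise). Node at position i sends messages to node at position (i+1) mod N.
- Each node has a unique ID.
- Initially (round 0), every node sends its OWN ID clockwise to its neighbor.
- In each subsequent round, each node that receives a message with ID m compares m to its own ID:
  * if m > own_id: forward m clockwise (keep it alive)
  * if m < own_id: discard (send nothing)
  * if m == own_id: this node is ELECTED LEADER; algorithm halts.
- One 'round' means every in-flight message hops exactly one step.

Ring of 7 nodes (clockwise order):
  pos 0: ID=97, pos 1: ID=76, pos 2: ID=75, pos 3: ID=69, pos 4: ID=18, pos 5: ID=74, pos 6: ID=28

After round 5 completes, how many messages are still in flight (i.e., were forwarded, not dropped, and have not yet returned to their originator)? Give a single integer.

Round 1: pos1(id76) recv 97: fwd; pos2(id75) recv 76: fwd; pos3(id69) recv 75: fwd; pos4(id18) recv 69: fwd; pos5(id74) recv 18: drop; pos6(id28) recv 74: fwd; pos0(id97) recv 28: drop
Round 2: pos2(id75) recv 97: fwd; pos3(id69) recv 76: fwd; pos4(id18) recv 75: fwd; pos5(id74) recv 69: drop; pos0(id97) recv 74: drop
Round 3: pos3(id69) recv 97: fwd; pos4(id18) recv 76: fwd; pos5(id74) recv 75: fwd
Round 4: pos4(id18) recv 97: fwd; pos5(id74) recv 76: fwd; pos6(id28) recv 75: fwd
Round 5: pos5(id74) recv 97: fwd; pos6(id28) recv 76: fwd; pos0(id97) recv 75: drop
After round 5: 2 messages still in flight

Answer: 2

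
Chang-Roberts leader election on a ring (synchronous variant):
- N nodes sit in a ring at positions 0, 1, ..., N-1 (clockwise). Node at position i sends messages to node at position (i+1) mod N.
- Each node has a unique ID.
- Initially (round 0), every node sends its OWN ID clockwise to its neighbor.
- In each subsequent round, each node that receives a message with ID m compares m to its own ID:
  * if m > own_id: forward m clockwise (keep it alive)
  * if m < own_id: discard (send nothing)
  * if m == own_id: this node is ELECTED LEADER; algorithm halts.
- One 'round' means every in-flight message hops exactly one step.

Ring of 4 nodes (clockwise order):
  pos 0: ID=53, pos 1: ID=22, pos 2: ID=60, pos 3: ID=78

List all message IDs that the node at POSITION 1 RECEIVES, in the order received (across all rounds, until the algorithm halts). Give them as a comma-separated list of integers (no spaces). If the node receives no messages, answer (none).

Answer: 53,78

Derivation:
Round 1: pos1(id22) recv 53: fwd; pos2(id60) recv 22: drop; pos3(id78) recv 60: drop; pos0(id53) recv 78: fwd
Round 2: pos2(id60) recv 53: drop; pos1(id22) recv 78: fwd
Round 3: pos2(id60) recv 78: fwd
Round 4: pos3(id78) recv 78: ELECTED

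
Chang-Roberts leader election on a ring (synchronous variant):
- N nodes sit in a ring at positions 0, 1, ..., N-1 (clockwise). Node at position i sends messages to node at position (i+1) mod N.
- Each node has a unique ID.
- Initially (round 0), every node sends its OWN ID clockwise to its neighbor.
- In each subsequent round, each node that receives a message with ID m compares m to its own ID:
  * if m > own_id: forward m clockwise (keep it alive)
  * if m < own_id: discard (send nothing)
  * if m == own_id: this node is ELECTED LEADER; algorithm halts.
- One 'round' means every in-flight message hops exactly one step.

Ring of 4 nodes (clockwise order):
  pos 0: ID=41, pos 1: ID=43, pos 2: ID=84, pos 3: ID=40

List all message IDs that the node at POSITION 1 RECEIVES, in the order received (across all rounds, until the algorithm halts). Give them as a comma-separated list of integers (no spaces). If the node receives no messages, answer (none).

Round 1: pos1(id43) recv 41: drop; pos2(id84) recv 43: drop; pos3(id40) recv 84: fwd; pos0(id41) recv 40: drop
Round 2: pos0(id41) recv 84: fwd
Round 3: pos1(id43) recv 84: fwd
Round 4: pos2(id84) recv 84: ELECTED

Answer: 41,84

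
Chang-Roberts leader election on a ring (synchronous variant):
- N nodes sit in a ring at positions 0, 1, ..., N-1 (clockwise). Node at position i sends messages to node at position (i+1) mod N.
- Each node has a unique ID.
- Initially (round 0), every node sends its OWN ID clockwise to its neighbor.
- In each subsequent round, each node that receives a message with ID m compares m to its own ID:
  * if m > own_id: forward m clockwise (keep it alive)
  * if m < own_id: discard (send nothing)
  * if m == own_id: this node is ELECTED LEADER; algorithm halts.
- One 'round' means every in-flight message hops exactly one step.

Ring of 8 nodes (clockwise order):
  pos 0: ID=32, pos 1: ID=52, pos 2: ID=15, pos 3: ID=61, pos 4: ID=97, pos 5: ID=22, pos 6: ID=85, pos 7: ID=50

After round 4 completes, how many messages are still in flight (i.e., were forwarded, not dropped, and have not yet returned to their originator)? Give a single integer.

Round 1: pos1(id52) recv 32: drop; pos2(id15) recv 52: fwd; pos3(id61) recv 15: drop; pos4(id97) recv 61: drop; pos5(id22) recv 97: fwd; pos6(id85) recv 22: drop; pos7(id50) recv 85: fwd; pos0(id32) recv 50: fwd
Round 2: pos3(id61) recv 52: drop; pos6(id85) recv 97: fwd; pos0(id32) recv 85: fwd; pos1(id52) recv 50: drop
Round 3: pos7(id50) recv 97: fwd; pos1(id52) recv 85: fwd
Round 4: pos0(id32) recv 97: fwd; pos2(id15) recv 85: fwd
After round 4: 2 messages still in flight

Answer: 2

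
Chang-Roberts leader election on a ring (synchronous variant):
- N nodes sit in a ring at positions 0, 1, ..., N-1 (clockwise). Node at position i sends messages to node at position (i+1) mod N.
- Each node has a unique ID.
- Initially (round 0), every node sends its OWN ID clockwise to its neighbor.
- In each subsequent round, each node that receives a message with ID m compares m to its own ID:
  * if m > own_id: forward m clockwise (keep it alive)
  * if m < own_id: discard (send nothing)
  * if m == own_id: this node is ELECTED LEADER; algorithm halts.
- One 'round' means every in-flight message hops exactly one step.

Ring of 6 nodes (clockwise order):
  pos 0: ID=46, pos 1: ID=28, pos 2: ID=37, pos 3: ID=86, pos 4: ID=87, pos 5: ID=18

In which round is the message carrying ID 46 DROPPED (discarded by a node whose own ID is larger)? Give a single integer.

Answer: 3

Derivation:
Round 1: pos1(id28) recv 46: fwd; pos2(id37) recv 28: drop; pos3(id86) recv 37: drop; pos4(id87) recv 86: drop; pos5(id18) recv 87: fwd; pos0(id46) recv 18: drop
Round 2: pos2(id37) recv 46: fwd; pos0(id46) recv 87: fwd
Round 3: pos3(id86) recv 46: drop; pos1(id28) recv 87: fwd
Round 4: pos2(id37) recv 87: fwd
Round 5: pos3(id86) recv 87: fwd
Round 6: pos4(id87) recv 87: ELECTED
Message ID 46 originates at pos 0; dropped at pos 3 in round 3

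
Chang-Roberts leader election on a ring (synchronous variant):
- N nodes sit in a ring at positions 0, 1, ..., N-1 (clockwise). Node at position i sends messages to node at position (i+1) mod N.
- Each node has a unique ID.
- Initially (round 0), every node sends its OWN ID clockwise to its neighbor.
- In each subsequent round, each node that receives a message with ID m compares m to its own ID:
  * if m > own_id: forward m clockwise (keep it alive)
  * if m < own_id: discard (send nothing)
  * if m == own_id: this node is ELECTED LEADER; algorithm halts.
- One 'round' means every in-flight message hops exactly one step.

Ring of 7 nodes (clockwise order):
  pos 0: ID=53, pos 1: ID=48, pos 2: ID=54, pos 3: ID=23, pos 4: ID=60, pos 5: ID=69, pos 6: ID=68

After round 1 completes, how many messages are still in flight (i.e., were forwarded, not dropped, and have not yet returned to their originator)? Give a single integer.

Round 1: pos1(id48) recv 53: fwd; pos2(id54) recv 48: drop; pos3(id23) recv 54: fwd; pos4(id60) recv 23: drop; pos5(id69) recv 60: drop; pos6(id68) recv 69: fwd; pos0(id53) recv 68: fwd
After round 1: 4 messages still in flight

Answer: 4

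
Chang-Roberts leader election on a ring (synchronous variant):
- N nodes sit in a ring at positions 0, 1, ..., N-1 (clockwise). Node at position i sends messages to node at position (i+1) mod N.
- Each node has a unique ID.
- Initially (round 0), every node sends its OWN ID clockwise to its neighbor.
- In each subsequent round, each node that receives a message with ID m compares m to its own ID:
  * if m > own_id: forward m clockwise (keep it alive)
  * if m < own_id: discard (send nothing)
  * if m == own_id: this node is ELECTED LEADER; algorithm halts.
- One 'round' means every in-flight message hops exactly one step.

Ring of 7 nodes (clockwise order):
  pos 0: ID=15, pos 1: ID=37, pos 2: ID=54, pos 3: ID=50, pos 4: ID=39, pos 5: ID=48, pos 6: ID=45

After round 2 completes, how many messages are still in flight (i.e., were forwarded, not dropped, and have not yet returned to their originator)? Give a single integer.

Answer: 4

Derivation:
Round 1: pos1(id37) recv 15: drop; pos2(id54) recv 37: drop; pos3(id50) recv 54: fwd; pos4(id39) recv 50: fwd; pos5(id48) recv 39: drop; pos6(id45) recv 48: fwd; pos0(id15) recv 45: fwd
Round 2: pos4(id39) recv 54: fwd; pos5(id48) recv 50: fwd; pos0(id15) recv 48: fwd; pos1(id37) recv 45: fwd
After round 2: 4 messages still in flight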